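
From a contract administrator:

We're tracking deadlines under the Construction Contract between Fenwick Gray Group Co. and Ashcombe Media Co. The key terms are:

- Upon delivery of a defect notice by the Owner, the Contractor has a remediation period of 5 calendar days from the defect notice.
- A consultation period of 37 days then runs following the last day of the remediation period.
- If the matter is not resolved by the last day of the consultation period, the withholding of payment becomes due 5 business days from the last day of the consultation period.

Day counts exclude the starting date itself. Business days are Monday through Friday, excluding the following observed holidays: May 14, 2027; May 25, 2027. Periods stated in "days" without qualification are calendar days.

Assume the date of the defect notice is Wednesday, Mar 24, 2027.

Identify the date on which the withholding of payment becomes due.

Adding 5 calendar days to Mar 24, 2027 gives Mar 29, 2027, which is the last day of the remediation period.
The last day of the consultation period: 37 calendar days after Mar 29, 2027 is May 5, 2027.
From Wednesday, May 5, 2027, 5 business days (May 6, May 7, May 10, May 11, May 12, skipping weekends) brings us to Wednesday, May 12, 2027, which is the date on which the withholding of payment becomes due.

May 12, 2027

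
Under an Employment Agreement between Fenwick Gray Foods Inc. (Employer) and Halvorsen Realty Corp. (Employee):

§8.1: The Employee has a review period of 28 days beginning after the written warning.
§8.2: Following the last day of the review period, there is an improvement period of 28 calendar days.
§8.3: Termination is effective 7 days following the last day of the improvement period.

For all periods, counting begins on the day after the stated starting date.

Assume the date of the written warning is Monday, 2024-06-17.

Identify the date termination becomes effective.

2024-08-19

Adding 28 calendar days to 2024-06-17 gives 2024-07-15, which is the last day of the review period.
Adding 28 calendar days to 2024-07-15 gives 2024-08-12, which is the last day of the improvement period.
Adding 7 calendar days to 2024-08-12 gives 2024-08-19, which is the date termination becomes effective.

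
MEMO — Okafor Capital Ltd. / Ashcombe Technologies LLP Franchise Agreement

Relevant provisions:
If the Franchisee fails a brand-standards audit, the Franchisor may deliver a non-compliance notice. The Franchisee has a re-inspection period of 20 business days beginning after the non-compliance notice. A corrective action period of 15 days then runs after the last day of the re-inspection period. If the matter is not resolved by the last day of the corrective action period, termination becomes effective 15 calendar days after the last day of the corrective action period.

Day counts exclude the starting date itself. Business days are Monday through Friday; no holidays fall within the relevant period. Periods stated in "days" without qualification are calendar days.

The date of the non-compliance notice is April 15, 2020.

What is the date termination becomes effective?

June 12, 2020

From Wednesday, April 15, 2020, 20 business days (Apr 16, Apr 17, Apr 20, Apr 21, …, May 11, May 12, May 13, skipping weekends) brings us to Wednesday, May 13, 2020, which is the last day of the re-inspection period.
The last day of the corrective action period: May 13, 2020 + 15 days = May 28, 2020.
Adding 15 calendar days to May 28, 2020 gives June 12, 2020, which is the date termination becomes effective.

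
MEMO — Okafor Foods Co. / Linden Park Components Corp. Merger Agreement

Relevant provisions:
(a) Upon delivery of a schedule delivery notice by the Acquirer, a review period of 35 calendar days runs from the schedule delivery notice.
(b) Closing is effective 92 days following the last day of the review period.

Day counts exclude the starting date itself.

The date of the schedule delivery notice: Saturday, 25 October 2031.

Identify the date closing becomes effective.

29 February 2032

The last day of the review period: 35 calendar days after 25 October 2031 is 29 November 2031.
The date closing becomes effective: 92 calendar days after 29 November 2031 is 29 February 2032.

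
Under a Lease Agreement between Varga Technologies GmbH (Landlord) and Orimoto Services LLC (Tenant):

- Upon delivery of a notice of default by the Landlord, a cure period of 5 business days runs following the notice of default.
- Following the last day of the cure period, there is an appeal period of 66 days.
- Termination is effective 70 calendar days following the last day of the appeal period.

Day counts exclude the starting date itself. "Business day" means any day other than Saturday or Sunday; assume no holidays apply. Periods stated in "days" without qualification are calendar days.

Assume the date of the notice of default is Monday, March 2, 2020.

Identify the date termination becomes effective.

July 23, 2020

From Monday, March 2, 2020, 5 business days (Mar 3, Mar 4, Mar 5, Mar 6, Mar 9, skipping weekends) brings us to Monday, March 9, 2020, which is the last day of the cure period.
Adding 66 calendar days to March 9, 2020 gives May 14, 2020, which is the last day of the appeal period.
Adding 70 calendar days to May 14, 2020 gives July 23, 2020, which is the date termination becomes effective.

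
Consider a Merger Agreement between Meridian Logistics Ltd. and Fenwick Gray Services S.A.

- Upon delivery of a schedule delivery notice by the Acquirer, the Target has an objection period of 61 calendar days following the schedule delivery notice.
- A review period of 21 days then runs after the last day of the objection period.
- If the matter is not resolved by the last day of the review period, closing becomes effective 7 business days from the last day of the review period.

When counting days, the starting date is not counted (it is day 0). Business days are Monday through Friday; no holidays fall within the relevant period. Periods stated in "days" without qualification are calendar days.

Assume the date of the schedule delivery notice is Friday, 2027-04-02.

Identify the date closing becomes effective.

2027-07-02

Adding 61 calendar days to 2027-04-02 gives 2027-06-02, which is the last day of the objection period.
The last day of the review period: 2027-06-02 + 21 days = 2027-06-23.
The date closing becomes effective: counting 7 business days from Wednesday, 2027-06-23 (Jun 24, Jun 25, Jun 28, Jun 29, Jun 30, Jul 1, Jul 2, skipping weekends) reaches Friday, 2027-07-02.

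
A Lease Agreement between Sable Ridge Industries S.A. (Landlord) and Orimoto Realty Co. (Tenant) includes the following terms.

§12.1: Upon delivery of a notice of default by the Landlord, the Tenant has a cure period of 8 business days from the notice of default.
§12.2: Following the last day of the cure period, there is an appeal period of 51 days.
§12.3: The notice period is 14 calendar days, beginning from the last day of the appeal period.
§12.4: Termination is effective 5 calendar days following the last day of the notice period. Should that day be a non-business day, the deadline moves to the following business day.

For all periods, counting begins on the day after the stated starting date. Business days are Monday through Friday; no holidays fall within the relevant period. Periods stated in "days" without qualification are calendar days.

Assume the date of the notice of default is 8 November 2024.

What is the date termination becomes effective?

The last day of the cure period: 8 business days after Friday, 8 November 2024, skipping weekends — Nov 11, Nov 12, Nov 13, Nov 14, Nov 15, Nov 18, Nov 19, Nov 20 — lands on Wednesday, 20 November 2024.
The last day of the appeal period: 20 November 2024 + 51 days = 10 January 2025.
The last day of the notice period: 10 January 2025 + 14 days = 24 January 2025.
The date termination becomes effective: 5 calendar days after 24 January 2025 is 29 January 2025. 29 January 2025 is a Wednesday, so no roll-forward applies.

29 January 2025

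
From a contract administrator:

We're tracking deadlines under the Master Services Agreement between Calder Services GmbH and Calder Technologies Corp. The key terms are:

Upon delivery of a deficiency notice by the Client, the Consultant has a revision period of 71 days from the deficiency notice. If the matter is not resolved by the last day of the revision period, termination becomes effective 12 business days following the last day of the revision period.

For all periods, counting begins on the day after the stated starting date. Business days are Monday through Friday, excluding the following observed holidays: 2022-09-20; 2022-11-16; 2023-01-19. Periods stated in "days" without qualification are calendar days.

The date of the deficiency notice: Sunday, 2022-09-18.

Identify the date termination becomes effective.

2022-12-14

Adding 71 calendar days to 2022-09-18 gives 2022-11-28, which is the last day of the revision period.
The date termination becomes effective: counting 12 business days from Monday, 2022-11-28 (Nov 29, Nov 30, Dec 1, Dec 2, …, Dec 12, Dec 13, Dec 14, skipping weekends) reaches Wednesday, 2022-12-14.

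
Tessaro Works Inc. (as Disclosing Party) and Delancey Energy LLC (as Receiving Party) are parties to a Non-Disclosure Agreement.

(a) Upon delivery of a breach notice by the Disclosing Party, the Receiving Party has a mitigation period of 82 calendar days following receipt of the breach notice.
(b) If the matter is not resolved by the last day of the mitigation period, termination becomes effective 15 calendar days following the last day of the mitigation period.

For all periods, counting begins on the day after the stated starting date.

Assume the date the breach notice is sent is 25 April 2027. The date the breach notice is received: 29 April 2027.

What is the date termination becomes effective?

4 August 2027

The last day of the mitigation period: 82 calendar days after 29 April 2027 is 20 July 2027.
The date termination becomes effective: 20 July 2027 + 15 days = 4 August 2027.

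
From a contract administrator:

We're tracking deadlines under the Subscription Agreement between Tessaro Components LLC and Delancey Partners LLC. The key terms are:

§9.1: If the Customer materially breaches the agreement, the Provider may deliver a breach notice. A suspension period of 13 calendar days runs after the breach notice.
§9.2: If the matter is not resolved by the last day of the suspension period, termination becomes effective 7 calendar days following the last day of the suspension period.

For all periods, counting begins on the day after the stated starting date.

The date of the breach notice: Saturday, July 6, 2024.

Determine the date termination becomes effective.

The last day of the suspension period: July 6, 2024 + 13 days = July 19, 2024.
The date termination becomes effective: July 19, 2024 + 7 days = July 26, 2024.

July 26, 2024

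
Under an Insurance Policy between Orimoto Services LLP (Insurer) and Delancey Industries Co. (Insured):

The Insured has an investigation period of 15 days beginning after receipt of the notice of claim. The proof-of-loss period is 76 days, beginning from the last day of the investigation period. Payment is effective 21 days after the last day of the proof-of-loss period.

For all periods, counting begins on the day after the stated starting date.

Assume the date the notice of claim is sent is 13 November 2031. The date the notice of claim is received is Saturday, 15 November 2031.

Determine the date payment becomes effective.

The last day of the investigation period: 15 calendar days after 15 November 2031 is 30 November 2031.
Adding 76 calendar days to 30 November 2031 gives 14 February 2032, which is the last day of the proof-of-loss period.
Adding 21 calendar days to 14 February 2032 gives 6 March 2032, which is the date payment becomes effective.

6 March 2032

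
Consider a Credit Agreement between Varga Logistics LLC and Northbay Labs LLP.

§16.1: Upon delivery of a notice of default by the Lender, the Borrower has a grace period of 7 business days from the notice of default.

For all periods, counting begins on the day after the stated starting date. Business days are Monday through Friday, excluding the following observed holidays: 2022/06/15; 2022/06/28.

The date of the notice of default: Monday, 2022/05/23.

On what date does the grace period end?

From Monday, 2022/05/23, 7 business days (May 24, May 25, May 26, May 27, May 30, May 31, Jun 1, skipping weekends) brings us to Wednesday, 2022/06/01, which is the last day of the grace period.

2022/06/01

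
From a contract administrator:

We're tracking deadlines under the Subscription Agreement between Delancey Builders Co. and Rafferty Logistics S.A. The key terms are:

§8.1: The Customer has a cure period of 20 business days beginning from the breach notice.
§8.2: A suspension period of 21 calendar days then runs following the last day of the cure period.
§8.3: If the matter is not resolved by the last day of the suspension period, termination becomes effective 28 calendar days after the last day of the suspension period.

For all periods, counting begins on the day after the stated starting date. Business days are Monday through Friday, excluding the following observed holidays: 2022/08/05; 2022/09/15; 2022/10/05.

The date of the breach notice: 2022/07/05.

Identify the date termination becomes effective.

The last day of the cure period: counting 20 business days from Tuesday, 2022/07/05 (Jul 6, Jul 7, Jul 8, Jul 11, …, Jul 29, Aug 1, Aug 2, skipping weekends) reaches Tuesday, 2022/08/02.
The last day of the suspension period: 2022/08/02 + 21 days = 2022/08/23.
The date termination becomes effective: 28 calendar days after 2022/08/23 is 2022/09/20.

2022/09/20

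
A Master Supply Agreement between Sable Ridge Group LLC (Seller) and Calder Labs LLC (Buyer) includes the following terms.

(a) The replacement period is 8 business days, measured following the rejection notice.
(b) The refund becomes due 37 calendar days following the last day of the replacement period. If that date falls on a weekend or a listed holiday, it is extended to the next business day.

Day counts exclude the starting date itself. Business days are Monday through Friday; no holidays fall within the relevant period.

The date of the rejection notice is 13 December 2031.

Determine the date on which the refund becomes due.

30 January 2032

The last day of the replacement period: counting 8 business days from Saturday, 13 December 2031 (Dec 15, Dec 16, Dec 17, Dec 18, Dec 19, Dec 22, Dec 23, Dec 24, skipping weekends) reaches Wednesday, 24 December 2031.
The date on which the refund becomes due: 24 December 2031 + 37 days = 30 January 2032. 30 January 2032 is a Friday, so no roll-forward applies.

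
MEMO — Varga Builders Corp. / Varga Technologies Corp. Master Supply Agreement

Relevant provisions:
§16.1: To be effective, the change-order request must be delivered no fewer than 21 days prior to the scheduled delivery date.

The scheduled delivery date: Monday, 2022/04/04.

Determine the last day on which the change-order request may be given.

2022/03/14

Counting back 21 calendar days from 2022/04/04 gives 2022/03/14.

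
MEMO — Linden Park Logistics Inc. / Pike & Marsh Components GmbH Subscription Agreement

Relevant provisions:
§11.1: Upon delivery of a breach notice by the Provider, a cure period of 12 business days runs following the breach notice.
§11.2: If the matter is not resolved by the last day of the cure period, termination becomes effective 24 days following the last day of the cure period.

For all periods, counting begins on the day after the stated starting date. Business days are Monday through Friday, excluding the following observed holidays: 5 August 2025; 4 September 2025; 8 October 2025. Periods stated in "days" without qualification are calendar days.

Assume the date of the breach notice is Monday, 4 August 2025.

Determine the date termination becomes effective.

From Monday, 4 August 2025, 12 business days (Aug 6, Aug 7, Aug 8, Aug 11, …, Aug 19, Aug 20, Aug 21, skipping weekends and the listed holiday on Aug 5) brings us to Thursday, 21 August 2025, which is the last day of the cure period.
Adding 24 calendar days to 21 August 2025 gives 14 September 2025, which is the date termination becomes effective.

14 September 2025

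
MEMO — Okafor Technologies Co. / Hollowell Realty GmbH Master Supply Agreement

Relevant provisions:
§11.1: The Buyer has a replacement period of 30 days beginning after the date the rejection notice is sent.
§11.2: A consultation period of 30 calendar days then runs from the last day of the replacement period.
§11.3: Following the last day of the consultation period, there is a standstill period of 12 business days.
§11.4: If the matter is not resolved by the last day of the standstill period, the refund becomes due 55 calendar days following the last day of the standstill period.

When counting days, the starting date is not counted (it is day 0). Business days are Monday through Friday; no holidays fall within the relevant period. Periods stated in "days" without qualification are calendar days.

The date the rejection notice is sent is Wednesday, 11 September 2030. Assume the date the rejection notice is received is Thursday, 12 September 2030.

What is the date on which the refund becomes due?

Adding 30 calendar days to 11 September 2030 gives 11 October 2030, which is the last day of the replacement period.
Adding 30 calendar days to 11 October 2030 gives 10 November 2030, which is the last day of the consultation period.
From Sunday, 10 November 2030, 12 business days (Nov 11, Nov 12, Nov 13, Nov 14, …, Nov 22, Nov 25, Nov 26, skipping weekends) brings us to Tuesday, 26 November 2030, which is the last day of the standstill period.
Adding 55 calendar days to 26 November 2030 gives 20 January 2031, which is the date on which the refund becomes due.

20 January 2031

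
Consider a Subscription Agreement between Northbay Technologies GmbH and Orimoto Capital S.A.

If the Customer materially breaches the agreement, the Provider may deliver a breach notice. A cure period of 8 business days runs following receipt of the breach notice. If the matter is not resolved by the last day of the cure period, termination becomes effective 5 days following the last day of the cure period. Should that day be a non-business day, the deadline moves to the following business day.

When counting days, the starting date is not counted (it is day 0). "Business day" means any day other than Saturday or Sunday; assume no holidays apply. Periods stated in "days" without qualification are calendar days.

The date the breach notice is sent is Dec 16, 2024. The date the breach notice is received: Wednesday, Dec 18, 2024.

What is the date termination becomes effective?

Jan 6, 2025

The last day of the cure period: 8 business days after Wednesday, Dec 18, 2024, skipping weekends — Dec 19, Dec 20, Dec 23, Dec 24, Dec 25, Dec 26, Dec 27, Dec 30 — lands on Monday, Dec 30, 2024.
The date termination becomes effective: Dec 30, 2024 + 5 days = Jan 4, 2025. That falls on a Saturday, so it rolls to the next business day, Monday, Jan 6, 2025.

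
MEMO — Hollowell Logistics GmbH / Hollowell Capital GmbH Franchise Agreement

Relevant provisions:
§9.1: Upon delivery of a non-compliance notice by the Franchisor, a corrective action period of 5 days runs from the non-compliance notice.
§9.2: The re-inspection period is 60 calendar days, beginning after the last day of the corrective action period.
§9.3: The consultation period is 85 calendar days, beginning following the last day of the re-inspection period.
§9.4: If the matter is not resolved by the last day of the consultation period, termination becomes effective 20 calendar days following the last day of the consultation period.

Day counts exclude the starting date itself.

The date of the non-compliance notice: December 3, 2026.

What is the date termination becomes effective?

May 22, 2027

The last day of the corrective action period: December 3, 2026 + 5 days = December 8, 2026.
Adding 60 calendar days to December 8, 2026 gives February 6, 2027, which is the last day of the re-inspection period.
The last day of the consultation period: 85 calendar days after February 6, 2027 is May 2, 2027.
The date termination becomes effective: 20 calendar days after May 2, 2027 is May 22, 2027.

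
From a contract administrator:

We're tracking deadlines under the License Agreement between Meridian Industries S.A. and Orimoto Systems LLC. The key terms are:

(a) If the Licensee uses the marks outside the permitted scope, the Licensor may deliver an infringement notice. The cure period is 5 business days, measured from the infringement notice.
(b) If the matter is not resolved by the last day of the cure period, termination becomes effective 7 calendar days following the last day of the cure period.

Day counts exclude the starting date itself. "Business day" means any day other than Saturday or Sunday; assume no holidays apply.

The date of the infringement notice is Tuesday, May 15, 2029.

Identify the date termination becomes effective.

May 29, 2029

The last day of the cure period: 5 business days after Tuesday, May 15, 2029, skipping weekends — May 16, May 17, May 18, May 21, May 22 — lands on Tuesday, May 22, 2029.
The date termination becomes effective: 7 calendar days after May 22, 2029 is May 29, 2029.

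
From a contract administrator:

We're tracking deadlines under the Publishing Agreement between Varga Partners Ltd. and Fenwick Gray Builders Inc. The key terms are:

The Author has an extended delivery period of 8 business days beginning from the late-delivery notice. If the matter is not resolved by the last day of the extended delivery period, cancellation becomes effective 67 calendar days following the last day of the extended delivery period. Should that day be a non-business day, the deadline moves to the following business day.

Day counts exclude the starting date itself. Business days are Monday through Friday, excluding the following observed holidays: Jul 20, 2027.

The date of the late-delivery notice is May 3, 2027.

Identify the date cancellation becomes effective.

The last day of the extended delivery period: 8 business days after Monday, May 3, 2027, skipping weekends — May 4, May 5, May 6, May 7, May 10, May 11, May 12, May 13 — lands on Thursday, May 13, 2027.
Adding 67 calendar days to May 13, 2027 gives Jul 19, 2027, which is the date cancellation becomes effective. Jul 19, 2027 is a Monday and is not a listed holiday, so no roll-forward applies.

Jul 19, 2027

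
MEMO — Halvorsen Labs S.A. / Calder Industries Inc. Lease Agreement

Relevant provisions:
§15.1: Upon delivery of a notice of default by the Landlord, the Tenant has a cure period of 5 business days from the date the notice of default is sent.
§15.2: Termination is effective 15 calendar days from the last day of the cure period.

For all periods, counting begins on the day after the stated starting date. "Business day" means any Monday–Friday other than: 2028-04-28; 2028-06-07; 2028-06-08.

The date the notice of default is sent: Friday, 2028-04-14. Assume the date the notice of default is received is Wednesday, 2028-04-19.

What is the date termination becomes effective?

From Friday, 2028-04-14, 5 business days (Apr 17, Apr 18, Apr 19, Apr 20, Apr 21, skipping weekends) brings us to Friday, 2028-04-21, which is the last day of the cure period.
The date termination becomes effective: 2028-04-21 + 15 days = 2028-05-06.

2028-05-06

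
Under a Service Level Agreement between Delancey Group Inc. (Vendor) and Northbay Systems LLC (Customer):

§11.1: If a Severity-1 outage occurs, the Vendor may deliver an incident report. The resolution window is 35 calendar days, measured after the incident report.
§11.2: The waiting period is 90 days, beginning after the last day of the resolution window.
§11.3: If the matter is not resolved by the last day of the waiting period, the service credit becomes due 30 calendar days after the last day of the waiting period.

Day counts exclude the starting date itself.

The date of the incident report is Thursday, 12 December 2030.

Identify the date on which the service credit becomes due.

16 May 2031

The last day of the resolution window: 35 calendar days after 12 December 2030 is 16 January 2031.
The last day of the waiting period: 16 January 2031 + 90 days = 16 April 2031.
The date on which the service credit becomes due: 30 calendar days after 16 April 2031 is 16 May 2031.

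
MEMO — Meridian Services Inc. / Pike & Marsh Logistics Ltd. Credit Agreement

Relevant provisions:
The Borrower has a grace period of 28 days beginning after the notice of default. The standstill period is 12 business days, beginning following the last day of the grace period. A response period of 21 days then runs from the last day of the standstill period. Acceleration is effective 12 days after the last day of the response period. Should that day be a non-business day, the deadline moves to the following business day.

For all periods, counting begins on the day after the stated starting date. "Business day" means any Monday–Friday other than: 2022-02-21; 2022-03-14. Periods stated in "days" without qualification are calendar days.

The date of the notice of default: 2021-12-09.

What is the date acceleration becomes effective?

The last day of the grace period: 28 calendar days after 2021-12-09 is 2022-01-06.
From Thursday, 2022-01-06, 12 business days (Jan 7, Jan 10, Jan 11, Jan 12, …, Jan 20, Jan 21, Jan 24, skipping weekends) brings us to Monday, 2022-01-24, which is the last day of the standstill period.
The last day of the response period: 21 calendar days after 2022-01-24 is 2022-02-14.
The date acceleration becomes effective: 12 calendar days after 2022-02-14 is 2022-02-26. That falls on a Saturday, so it rolls to the next business day, Monday, 2022-02-28.

2022-02-28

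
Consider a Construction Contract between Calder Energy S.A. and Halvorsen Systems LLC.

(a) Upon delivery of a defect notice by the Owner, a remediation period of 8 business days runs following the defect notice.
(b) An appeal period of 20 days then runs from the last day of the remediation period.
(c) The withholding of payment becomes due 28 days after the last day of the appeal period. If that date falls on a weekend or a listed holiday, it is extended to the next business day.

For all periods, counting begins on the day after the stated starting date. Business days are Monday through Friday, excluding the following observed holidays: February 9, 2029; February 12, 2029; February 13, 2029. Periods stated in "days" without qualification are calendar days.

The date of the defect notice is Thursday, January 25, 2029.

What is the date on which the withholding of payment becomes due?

March 26, 2029

From Thursday, January 25, 2029, 8 business days (Jan 26, Jan 29, Jan 30, Jan 31, Feb 1, Feb 2, Feb 5, Feb 6, skipping weekends) brings us to Tuesday, February 6, 2029, which is the last day of the remediation period.
Adding 20 calendar days to February 6, 2029 gives February 26, 2029, which is the last day of the appeal period.
The date on which the withholding of payment becomes due: 28 calendar days after February 26, 2029 is March 26, 2029. March 26, 2029 is a Monday and is not a listed holiday, so no roll-forward applies.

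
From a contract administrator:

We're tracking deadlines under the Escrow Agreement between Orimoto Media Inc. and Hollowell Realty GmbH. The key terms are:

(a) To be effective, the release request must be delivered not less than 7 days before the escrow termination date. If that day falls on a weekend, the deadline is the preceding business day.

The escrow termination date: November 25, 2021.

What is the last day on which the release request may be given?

November 18, 2021

Counting back 7 calendar days from November 25, 2021 gives November 18, 2021. That is a Thursday, so no adjustment is needed.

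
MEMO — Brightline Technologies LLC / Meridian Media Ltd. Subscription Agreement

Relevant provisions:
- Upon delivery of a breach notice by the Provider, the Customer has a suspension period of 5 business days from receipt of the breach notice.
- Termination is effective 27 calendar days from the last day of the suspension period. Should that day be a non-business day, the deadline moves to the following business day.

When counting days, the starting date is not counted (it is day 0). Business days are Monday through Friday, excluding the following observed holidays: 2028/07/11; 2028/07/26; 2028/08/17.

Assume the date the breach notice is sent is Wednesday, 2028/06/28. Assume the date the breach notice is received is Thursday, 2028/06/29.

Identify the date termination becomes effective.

2028/08/02

From Thursday, 2028/06/29, 5 business days (Jun 30, Jul 3, Jul 4, Jul 5, Jul 6, skipping weekends) brings us to Thursday, 2028/07/06, which is the last day of the suspension period.
Adding 27 calendar days to 2028/07/06 gives 2028/08/02, which is the date termination becomes effective. 2028/08/02 is a Wednesday and is not a listed holiday, so no roll-forward applies.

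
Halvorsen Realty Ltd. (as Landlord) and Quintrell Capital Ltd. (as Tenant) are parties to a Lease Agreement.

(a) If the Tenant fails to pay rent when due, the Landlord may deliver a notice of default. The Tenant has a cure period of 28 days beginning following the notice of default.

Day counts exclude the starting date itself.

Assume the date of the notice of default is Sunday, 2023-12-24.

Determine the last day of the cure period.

The last day of the cure period: 2023-12-24 + 28 days = 2024-01-21.

2024-01-21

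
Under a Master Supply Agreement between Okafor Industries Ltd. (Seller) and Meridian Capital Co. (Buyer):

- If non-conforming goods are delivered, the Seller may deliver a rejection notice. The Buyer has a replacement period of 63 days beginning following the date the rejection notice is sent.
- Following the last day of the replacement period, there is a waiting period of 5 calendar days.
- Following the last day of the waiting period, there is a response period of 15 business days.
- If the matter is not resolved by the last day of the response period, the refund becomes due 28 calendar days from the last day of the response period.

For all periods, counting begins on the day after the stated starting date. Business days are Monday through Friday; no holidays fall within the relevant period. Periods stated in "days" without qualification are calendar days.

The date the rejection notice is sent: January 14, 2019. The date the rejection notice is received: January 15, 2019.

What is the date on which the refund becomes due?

The last day of the replacement period: 63 calendar days after January 14, 2019 is March 18, 2019.
Adding 5 calendar days to March 18, 2019 gives March 23, 2019, which is the last day of the waiting period.
From Saturday, March 23, 2019, 15 business days (Mar 25, Mar 26, Mar 27, Mar 28, …, Apr 10, Apr 11, Apr 12, skipping weekends) brings us to Friday, April 12, 2019, which is the last day of the response period.
The date on which the refund becomes due: 28 calendar days after April 12, 2019 is May 10, 2019.

May 10, 2019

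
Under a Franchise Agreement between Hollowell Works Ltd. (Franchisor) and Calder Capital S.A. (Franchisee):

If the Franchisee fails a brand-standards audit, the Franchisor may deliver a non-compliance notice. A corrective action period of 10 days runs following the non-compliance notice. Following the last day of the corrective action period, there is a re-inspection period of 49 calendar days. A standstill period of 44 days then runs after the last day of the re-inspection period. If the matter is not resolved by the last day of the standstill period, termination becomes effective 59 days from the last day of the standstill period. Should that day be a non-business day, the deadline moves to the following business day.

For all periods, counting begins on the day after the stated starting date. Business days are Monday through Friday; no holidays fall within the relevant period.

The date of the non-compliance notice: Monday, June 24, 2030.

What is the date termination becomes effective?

December 3, 2030

The last day of the corrective action period: June 24, 2030 + 10 days = July 4, 2030.
The last day of the re-inspection period: 49 calendar days after July 4, 2030 is August 22, 2030.
Adding 44 calendar days to August 22, 2030 gives October 5, 2030, which is the last day of the standstill period.
The date termination becomes effective: 59 calendar days after October 5, 2030 is December 3, 2030. December 3, 2030 is a Tuesday, so no roll-forward applies.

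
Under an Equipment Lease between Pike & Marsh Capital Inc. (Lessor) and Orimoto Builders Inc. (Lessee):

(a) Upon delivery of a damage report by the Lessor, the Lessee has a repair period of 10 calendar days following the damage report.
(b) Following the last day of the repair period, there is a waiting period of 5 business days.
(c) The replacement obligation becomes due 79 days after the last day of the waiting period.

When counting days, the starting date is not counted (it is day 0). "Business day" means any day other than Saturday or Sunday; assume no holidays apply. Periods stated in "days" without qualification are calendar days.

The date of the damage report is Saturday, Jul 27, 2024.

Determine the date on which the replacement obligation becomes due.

Oct 31, 2024

Adding 10 calendar days to Jul 27, 2024 gives Aug 6, 2024, which is the last day of the repair period.
The last day of the waiting period: 5 business days after Tuesday, Aug 6, 2024, skipping weekends — Aug 7, Aug 8, Aug 9, Aug 12, Aug 13 — lands on Tuesday, Aug 13, 2024.
The date on which the replacement obligation becomes due: 79 calendar days after Aug 13, 2024 is Oct 31, 2024.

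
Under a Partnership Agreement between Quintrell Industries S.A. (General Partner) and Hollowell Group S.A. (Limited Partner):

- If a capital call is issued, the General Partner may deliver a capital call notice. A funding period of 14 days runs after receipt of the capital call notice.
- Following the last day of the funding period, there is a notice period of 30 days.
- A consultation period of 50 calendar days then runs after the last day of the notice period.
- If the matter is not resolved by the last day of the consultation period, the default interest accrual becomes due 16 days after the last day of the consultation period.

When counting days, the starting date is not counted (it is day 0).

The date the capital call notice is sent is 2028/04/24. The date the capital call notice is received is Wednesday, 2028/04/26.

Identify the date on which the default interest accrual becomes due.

2028/08/14

The last day of the funding period: 14 calendar days after 2028/04/26 is 2028/05/10.
The last day of the notice period: 30 calendar days after 2028/05/10 is 2028/06/09.
Adding 50 calendar days to 2028/06/09 gives 2028/07/29, which is the last day of the consultation period.
The date on which the default interest accrual becomes due: 2028/07/29 + 16 days = 2028/08/14.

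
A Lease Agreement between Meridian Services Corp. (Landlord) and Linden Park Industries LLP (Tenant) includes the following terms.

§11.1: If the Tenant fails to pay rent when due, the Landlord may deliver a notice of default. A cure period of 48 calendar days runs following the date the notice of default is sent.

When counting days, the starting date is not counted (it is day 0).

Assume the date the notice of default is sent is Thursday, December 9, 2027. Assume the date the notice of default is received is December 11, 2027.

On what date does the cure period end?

Adding 48 calendar days to December 9, 2027 gives January 26, 2028, which is the last day of the cure period.

January 26, 2028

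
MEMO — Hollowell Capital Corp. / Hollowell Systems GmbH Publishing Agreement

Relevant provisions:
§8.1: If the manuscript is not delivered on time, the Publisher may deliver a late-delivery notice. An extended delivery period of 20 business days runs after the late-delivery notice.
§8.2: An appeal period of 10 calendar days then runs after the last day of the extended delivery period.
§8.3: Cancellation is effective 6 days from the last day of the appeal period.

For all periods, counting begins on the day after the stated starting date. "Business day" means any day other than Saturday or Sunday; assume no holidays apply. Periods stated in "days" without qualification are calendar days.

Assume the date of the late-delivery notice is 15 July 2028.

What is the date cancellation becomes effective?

The last day of the extended delivery period: counting 20 business days from Saturday, 15 July 2028 (Jul 17, Jul 18, Jul 19, Jul 20, …, Aug 9, Aug 10, Aug 11, skipping weekends) reaches Friday, 11 August 2028.
The last day of the appeal period: 11 August 2028 + 10 days = 21 August 2028.
The date cancellation becomes effective: 6 calendar days after 21 August 2028 is 27 August 2028.

27 August 2028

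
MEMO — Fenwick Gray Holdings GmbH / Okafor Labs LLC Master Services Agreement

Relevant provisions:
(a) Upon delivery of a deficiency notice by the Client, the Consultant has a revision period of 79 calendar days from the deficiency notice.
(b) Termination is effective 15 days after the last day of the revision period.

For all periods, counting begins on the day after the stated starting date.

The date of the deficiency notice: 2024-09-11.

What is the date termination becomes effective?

2024-12-14

Adding 79 calendar days to 2024-09-11 gives 2024-11-29, which is the last day of the revision period.
The date termination becomes effective: 15 calendar days after 2024-11-29 is 2024-12-14.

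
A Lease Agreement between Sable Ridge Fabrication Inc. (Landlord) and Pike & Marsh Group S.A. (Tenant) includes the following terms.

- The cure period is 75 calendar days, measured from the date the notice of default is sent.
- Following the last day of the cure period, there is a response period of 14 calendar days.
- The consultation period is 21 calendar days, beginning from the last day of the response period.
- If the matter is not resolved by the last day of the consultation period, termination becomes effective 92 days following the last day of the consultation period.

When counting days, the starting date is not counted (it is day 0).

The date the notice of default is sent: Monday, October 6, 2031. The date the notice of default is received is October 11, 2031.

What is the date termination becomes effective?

The last day of the cure period: 75 calendar days after October 6, 2031 is December 20, 2031.
The last day of the response period: December 20, 2031 + 14 days = January 3, 2032.
The last day of the consultation period: January 3, 2032 + 21 days = January 24, 2032.
The date termination becomes effective: January 24, 2032 + 92 days = April 25, 2032.

April 25, 2032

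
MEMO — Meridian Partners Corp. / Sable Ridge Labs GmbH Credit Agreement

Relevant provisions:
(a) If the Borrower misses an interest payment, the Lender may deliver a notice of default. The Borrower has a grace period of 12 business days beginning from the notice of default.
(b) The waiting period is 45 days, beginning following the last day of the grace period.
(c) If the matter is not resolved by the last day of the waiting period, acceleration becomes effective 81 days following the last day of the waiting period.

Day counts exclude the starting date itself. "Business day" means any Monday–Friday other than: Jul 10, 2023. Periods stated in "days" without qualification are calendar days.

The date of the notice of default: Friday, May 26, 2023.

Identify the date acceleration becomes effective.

The last day of the grace period: 12 business days after Friday, May 26, 2023, skipping weekends — May 29, May 30, May 31, Jun 1, …, Jun 9, Jun 12, Jun 13 — lands on Tuesday, Jun 13, 2023.
Adding 45 calendar days to Jun 13, 2023 gives Jul 28, 2023, which is the last day of the waiting period.
The date acceleration becomes effective: 81 calendar days after Jul 28, 2023 is Oct 17, 2023.

Oct 17, 2023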